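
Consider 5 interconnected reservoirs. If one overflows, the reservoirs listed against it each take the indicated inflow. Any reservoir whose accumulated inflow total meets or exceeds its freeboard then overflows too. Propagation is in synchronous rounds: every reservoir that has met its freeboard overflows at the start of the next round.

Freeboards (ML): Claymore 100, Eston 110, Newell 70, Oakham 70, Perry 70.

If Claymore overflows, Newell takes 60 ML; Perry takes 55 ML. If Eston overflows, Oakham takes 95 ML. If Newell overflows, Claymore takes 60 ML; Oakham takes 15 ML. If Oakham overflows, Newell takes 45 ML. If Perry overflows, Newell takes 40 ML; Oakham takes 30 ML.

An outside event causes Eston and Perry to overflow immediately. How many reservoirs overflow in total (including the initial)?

4

Round 1 — Eston, Perry overflow (initial).
  Newell: +40 → 40 < 70
  Oakham: +95+30 → 125 ≥ 70
Round 2 — Oakham overflows.
  Newell: +45 → 85 ≥ 70
Round 3 — Newell overflows.
  Claymore: +60 → 60 < 100
No further overflows.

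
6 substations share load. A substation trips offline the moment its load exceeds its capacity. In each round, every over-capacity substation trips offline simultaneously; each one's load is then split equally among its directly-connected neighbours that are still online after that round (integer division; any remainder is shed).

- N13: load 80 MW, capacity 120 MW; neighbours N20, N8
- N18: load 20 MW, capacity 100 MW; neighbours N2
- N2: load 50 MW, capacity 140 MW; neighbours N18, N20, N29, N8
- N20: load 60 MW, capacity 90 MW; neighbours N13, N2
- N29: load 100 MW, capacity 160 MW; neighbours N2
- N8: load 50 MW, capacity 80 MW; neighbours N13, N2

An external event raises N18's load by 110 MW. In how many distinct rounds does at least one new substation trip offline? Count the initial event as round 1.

Round 1 — N18 at 130 > 100. N18 trips offline.
  N18 sheds 130 MW to N2: 130 each.
    N2: 50+130 = 180 > 140
Round 2 — N2 trips offline.
  N2 sheds 180 MW to N20, N29, N8: 60 each.
    N20: 60+60 = 120 > 90
    N29: 100+60 = 160 ≤ 160
    N8: 50+60 = 110 > 80
Round 3 — N20, N8 trip offline.
  N20 sheds 120 MW to N13: 120 each.
    N13: 80+120 = 200 > 120
  N8 sheds 110 MW to N13: 110 each.
    N13: 200+110 = 310 > 120
Round 4 — N13 trips offline.
  N13 sheds 310 MW: no online neighbours, lost.
No further trips.

4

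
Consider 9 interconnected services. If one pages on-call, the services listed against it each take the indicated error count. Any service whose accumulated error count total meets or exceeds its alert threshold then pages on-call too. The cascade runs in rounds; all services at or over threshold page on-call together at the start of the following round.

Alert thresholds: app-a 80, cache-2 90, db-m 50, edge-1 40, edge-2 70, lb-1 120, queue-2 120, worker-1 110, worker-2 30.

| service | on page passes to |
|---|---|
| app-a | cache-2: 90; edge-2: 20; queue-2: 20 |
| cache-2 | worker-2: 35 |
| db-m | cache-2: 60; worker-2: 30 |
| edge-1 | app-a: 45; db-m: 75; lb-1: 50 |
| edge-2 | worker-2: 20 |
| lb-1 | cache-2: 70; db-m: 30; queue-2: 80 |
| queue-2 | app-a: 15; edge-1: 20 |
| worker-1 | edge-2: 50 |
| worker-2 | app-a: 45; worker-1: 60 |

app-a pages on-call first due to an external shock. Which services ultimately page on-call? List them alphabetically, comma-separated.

app-a, cache-2, worker-2

Round 1 — app-a pages on-call (initial).
  cache-2: +90 → 90 ≥ 90
  edge-2: +20 → 20 < 70
  queue-2: +20 → 20 < 120
Round 2 — cache-2 pages on-call.
  worker-2: +35 → 35 ≥ 30
Round 3 — worker-2 pages on-call.
  worker-1: +60 → 60 < 110
No further pages.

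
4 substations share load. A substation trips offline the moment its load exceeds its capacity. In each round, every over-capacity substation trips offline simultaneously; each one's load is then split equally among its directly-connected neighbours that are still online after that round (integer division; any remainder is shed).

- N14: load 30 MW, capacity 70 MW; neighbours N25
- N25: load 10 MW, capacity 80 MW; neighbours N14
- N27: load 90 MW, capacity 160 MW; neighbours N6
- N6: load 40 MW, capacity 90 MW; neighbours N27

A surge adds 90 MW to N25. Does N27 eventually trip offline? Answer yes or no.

Round 1 — N25 at 100 > 80. N25 trips offline.
  N25 sheds 100 MW to N14: 100 each.
    N14: 30+100 = 130 > 70
Round 2 — N14 trips offline.
  N14 sheds 130 MW: no online neighbours, lost.
No further trips.

no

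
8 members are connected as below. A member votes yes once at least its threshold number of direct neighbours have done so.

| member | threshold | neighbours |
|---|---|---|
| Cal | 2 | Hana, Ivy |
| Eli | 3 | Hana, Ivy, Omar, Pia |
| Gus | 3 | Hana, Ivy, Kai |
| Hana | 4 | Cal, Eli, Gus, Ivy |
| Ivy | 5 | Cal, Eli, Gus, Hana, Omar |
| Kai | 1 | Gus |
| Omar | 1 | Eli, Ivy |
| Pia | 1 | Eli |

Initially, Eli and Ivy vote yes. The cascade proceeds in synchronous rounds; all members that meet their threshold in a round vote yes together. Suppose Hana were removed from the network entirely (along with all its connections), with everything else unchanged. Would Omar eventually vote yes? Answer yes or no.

With Hana removed:
Round 1 — Eli, Ivy vote yes (initial).
Round 2 — checking thresholds:
  Cal: 1 of 1 neighbours < 2, below threshold.
  Gus: 1 of 2 neighbours < 3, below threshold.
  Omar: 2 of 2 neighbours ≥ 1, votes yes.
  Pia: 1 of 1 neighbours ≥ 1, votes yes.
Round 3 — no new yes votes; cascade stops.

yes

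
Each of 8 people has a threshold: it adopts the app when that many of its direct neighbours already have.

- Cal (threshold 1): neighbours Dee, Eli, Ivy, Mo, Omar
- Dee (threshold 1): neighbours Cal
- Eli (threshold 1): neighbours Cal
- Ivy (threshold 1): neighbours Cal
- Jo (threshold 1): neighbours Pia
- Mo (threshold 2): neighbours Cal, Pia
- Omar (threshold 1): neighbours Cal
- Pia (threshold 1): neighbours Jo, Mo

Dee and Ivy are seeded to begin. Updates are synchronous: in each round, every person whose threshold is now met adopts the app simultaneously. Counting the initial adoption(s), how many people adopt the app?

Round 1 — Dee, Ivy adopt the app (initial).
Round 2 — checking thresholds:
  Cal: 2 of 5 neighbours ≥ 1, adopts the app.
Round 3 — checking thresholds:
  Eli: 1 of 1 neighbours ≥ 1, adopts the app.
  Mo: 1 of 2 neighbours < 2, below threshold.
  Omar: 1 of 1 neighbours ≥ 1, adopts the app.
Round 4 — no new adoptions; cascade stops.

5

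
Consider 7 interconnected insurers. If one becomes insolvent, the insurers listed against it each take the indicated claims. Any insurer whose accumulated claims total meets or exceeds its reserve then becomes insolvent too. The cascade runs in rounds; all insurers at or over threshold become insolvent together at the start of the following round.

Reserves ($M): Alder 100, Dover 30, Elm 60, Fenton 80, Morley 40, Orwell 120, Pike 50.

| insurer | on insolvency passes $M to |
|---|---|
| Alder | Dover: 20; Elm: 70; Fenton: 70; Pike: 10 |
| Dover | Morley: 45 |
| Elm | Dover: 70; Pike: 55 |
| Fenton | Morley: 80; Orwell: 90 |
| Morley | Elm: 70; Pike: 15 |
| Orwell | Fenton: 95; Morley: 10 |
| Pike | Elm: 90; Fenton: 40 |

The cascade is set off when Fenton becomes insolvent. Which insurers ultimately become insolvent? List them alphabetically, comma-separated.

Round 1 — Fenton becomes insolvent (initial).
  Morley: +80 → 80 ≥ 40
  Orwell: +90 → 90 < 120
Round 2 — Morley becomes insolvent.
  Elm: +70 → 70 ≥ 60
  Pike: +15 → 15 < 50
Round 3 — Elm becomes insolvent.
  Dover: +70 → 70 ≥ 30
  Pike: +55 → 70 ≥ 50
Round 4 — Dover, Pike become insolvent.
No further insolvencies.

Dover, Elm, Fenton, Morley, Pike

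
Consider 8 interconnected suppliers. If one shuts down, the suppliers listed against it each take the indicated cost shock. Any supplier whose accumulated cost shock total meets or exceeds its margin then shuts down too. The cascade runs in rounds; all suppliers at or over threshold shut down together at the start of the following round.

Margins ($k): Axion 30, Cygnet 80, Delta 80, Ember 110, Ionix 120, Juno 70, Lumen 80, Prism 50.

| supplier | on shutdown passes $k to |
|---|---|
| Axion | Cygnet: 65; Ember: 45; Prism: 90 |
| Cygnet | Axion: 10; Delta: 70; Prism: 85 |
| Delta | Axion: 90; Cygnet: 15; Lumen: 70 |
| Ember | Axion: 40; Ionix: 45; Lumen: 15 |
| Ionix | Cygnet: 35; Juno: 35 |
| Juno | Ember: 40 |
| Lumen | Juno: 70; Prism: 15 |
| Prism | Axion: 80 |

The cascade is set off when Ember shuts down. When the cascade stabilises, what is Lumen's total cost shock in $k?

15

Round 1 — Ember shuts down (initial).
  Axion: +40 → 40 ≥ 30
  Ionix: +45 → 45 < 120
  Lumen: +15 → 15 < 80
Round 2 — Axion shuts down.
  Cygnet: +65 → 65 < 80
  Prism: +90 → 90 ≥ 50
Round 3 — Prism shuts down.
No further shutdowns.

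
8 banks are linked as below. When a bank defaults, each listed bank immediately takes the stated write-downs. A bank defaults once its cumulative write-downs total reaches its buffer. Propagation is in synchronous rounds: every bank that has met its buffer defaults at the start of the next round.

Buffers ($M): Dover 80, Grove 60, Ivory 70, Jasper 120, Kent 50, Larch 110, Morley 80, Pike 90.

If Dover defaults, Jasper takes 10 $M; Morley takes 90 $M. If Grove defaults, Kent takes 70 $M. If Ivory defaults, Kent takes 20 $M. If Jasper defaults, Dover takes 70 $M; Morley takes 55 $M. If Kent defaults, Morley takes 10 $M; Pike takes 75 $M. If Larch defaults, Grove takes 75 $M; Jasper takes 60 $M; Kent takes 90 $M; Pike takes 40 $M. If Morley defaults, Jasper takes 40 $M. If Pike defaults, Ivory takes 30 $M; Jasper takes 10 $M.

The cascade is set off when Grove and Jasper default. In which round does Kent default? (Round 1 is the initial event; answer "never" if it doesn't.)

2

Round 1 — Grove, Jasper default (initial).
  Dover: +70 → 70 < 80
  Kent: +70 → 70 ≥ 50
  Morley: +55 → 55 < 80
Round 2 — Kent defaults.
  Morley: +10 → 65 < 80
  Pike: +75 → 75 < 90
No further defaults.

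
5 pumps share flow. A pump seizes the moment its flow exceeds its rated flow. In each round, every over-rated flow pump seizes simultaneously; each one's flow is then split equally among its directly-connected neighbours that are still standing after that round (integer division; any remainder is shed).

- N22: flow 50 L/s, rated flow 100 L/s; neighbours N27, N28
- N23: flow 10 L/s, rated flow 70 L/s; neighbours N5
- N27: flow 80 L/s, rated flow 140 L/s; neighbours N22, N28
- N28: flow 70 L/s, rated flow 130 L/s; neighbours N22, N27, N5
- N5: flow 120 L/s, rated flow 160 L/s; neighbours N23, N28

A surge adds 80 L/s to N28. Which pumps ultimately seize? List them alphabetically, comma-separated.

N23, N28, N5

Round 1 — N28 at 150 > 130. N28 seizes.
  N28 sheds 150 L/s to N22, N27, N5: 50 each.
    N22: 50+50 = 100 ≤ 100
    N27: 80+50 = 130 ≤ 140
    N5: 120+50 = 170 > 160
Round 2 — N5 seizes.
  N5 sheds 170 L/s to N23: 170 each.
    N23: 10+170 = 180 > 70
Round 3 — N23 seizes.
  N23 sheds 180 L/s: no online neighbours, lost.
No further seizures.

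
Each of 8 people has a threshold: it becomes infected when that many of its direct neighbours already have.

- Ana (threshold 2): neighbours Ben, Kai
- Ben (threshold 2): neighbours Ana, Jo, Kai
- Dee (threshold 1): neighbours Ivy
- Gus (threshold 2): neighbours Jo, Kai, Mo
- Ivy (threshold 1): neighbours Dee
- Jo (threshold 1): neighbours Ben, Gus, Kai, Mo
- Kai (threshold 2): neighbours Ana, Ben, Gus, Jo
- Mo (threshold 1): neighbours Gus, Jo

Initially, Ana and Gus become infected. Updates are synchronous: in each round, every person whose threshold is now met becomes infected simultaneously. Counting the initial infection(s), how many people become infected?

6

Round 1 — Ana, Gus become infected (initial).
Round 2 — checking thresholds:
  Ben: 1 of 3 neighbours < 2, not yet.
  Jo: 1 of 4 neighbours ≥ 1, becomes infected.
  Kai: 2 of 4 neighbours ≥ 2, becomes infected.
  Mo: 1 of 2 neighbours ≥ 1, becomes infected.
Round 3 — checking thresholds:
  Ben: 3 of 3 neighbours ≥ 2, becomes infected.
Round 4 — no new infections; cascade stops.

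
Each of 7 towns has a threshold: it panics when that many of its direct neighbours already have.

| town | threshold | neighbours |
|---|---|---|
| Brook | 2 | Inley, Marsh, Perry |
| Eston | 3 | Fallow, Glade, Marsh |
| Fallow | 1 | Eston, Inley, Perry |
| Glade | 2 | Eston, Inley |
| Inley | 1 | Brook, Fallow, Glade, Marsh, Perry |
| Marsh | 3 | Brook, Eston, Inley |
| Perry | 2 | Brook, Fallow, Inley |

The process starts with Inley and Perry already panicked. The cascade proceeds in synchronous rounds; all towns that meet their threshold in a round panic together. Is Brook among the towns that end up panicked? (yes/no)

yes

Round 1 — Inley, Perry panic (initial).
Round 2 — checking thresholds:
  Brook: 2 of 3 neighbours ≥ 2, panics.
  Fallow: 2 of 3 neighbours ≥ 1, panics.
  Glade: 1 of 2 neighbours < 2, below threshold.
  Marsh: 1 of 3 neighbours < 3, below threshold.
Round 3 — no new panics; cascade stops.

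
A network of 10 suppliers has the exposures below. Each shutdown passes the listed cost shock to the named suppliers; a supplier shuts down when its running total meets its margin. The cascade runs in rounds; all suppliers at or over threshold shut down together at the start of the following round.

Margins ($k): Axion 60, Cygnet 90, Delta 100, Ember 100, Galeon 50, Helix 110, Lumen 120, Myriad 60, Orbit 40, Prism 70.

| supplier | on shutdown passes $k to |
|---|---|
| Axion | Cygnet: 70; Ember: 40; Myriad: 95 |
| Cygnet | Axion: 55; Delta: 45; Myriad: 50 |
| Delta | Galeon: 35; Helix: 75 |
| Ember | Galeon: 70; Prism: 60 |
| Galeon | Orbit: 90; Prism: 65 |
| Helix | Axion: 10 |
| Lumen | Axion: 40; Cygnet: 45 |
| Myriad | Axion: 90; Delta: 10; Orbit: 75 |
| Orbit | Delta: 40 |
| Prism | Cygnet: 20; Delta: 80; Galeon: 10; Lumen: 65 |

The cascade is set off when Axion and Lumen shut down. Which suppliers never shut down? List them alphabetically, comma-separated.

Round 1 — Axion, Lumen shut down (initial).
  Cygnet: +70+45 → 115 ≥ 90
  Ember: +40 → 40 < 100
  Myriad: +95 → 95 ≥ 60
Round 2 — Cygnet, Myriad shut down.
  Delta: +45+10 → 55 < 100
  Orbit: +75 → 75 ≥ 40
Round 3 — Orbit shuts down.
  Delta: +40 → 95 < 100
No further shutdowns.

Delta, Ember, Galeon, Helix, Prism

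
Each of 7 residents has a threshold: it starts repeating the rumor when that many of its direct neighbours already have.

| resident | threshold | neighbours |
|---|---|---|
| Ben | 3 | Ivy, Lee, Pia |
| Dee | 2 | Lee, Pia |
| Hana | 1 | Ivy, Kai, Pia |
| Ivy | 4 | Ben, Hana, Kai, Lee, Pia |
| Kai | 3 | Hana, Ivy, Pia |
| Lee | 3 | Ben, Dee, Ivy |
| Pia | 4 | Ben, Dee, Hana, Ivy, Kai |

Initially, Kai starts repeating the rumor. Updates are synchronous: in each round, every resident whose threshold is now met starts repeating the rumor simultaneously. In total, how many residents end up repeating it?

Round 1 — Kai starts repeating the rumor (initial).
Round 2 — checking thresholds:
  Hana: 1 of 3 neighbours ≥ 1, starts repeating the rumor.
  Ivy: 1 of 5 neighbours < 4, below threshold.
  Pia: 1 of 5 neighbours < 4, below threshold.
Round 3 — no new spreads; cascade stops.

2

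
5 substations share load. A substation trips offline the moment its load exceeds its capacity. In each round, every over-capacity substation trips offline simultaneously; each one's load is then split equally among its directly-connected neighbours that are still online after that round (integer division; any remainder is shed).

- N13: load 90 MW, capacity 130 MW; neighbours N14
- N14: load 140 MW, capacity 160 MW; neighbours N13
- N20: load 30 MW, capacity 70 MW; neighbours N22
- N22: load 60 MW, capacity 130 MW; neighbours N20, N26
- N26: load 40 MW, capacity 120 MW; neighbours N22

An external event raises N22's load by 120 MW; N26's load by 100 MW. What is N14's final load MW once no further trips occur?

140

Round 1 — N22 at 180 > 130; N26 at 140 > 120. N22, N26 trip offline.
  N22 sheds 180 MW to N20: 180 each.
    N20: 30+180 = 210 > 70
  N26 sheds 140 MW: no online neighbours, lost.
Round 2 — N20 trips offline.
  N20 sheds 210 MW: no online neighbours, lost.
No further trips.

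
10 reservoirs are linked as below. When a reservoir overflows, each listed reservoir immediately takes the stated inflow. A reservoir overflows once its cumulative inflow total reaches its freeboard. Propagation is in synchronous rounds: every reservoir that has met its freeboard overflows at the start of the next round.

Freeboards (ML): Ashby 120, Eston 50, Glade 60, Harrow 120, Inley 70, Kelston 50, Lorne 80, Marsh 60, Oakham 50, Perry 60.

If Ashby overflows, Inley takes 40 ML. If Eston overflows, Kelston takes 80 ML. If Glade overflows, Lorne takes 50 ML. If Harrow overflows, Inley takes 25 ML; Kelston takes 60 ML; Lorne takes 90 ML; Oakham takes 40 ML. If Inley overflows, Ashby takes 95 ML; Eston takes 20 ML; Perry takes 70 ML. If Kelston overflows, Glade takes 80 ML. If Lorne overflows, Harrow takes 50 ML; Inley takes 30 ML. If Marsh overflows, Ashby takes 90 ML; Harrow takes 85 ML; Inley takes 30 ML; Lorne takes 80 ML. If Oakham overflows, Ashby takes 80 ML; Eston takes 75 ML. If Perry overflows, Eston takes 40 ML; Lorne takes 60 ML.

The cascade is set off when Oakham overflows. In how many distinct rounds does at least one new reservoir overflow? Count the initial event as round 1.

4

Round 1 — Oakham overflows (initial).
  Ashby: +80 → 80 < 120
  Eston: +75 → 75 ≥ 50
Round 2 — Eston overflows.
  Kelston: +80 → 80 ≥ 50
Round 3 — Kelston overflows.
  Glade: +80 → 80 ≥ 60
Round 4 — Glade overflows.
  Lorne: +50 → 50 < 80
No further overflows.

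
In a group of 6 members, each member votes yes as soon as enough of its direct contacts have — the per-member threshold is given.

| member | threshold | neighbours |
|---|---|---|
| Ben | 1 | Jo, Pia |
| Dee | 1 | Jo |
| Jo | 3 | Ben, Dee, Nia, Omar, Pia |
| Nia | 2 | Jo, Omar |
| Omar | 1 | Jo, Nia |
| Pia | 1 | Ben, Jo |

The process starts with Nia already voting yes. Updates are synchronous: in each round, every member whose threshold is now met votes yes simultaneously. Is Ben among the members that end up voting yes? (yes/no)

no

Round 1 — Nia votes yes (initial).
Round 2 — checking thresholds:
  Jo: 1 of 5 neighbours < 3, below threshold.
  Omar: 1 of 2 neighbours ≥ 1, votes yes.
Round 3 — no new yes votes; cascade stops.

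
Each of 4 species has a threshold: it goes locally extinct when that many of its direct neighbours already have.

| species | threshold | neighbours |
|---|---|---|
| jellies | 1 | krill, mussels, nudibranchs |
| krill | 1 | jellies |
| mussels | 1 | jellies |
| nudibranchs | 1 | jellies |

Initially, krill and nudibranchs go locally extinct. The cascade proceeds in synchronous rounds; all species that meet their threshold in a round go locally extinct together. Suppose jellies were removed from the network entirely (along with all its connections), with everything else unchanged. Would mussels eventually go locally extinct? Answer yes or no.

no

With jellies removed:
Round 1 — krill, nudibranchs go locally extinct (initial).
Round 2 — no new extinctions; cascade stops.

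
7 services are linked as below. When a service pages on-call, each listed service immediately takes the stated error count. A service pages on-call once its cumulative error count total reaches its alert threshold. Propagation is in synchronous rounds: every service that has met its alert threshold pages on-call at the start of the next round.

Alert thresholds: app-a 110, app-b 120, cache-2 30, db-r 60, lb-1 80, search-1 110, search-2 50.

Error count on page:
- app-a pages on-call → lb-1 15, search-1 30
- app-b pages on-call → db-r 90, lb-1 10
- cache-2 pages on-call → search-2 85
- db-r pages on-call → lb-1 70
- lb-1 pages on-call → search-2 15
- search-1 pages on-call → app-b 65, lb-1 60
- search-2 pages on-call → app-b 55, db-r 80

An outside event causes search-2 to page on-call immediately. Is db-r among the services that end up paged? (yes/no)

yes

Round 1 — search-2 pages on-call (initial).
  app-b: +55 → 55 < 120
  db-r: +80 → 80 ≥ 60
Round 2 — db-r pages on-call.
  lb-1: +70 → 70 < 80
No further pages.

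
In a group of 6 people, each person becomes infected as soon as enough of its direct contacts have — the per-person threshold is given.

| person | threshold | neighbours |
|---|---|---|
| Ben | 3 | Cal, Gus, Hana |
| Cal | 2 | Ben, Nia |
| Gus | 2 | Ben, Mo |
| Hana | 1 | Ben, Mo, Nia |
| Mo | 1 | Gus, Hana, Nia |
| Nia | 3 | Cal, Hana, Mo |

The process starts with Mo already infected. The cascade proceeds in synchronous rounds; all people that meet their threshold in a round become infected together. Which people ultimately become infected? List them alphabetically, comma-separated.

Round 1 — Mo becomes infected (initial).
Round 2 — checking thresholds:
  Gus: 1 of 2 neighbours < 2, not yet.
  Hana: 1 of 3 neighbours ≥ 1, becomes infected.
  Nia: 1 of 3 neighbours < 3, not yet.
Round 3 — no new infections; cascade stops.

Hana, Mo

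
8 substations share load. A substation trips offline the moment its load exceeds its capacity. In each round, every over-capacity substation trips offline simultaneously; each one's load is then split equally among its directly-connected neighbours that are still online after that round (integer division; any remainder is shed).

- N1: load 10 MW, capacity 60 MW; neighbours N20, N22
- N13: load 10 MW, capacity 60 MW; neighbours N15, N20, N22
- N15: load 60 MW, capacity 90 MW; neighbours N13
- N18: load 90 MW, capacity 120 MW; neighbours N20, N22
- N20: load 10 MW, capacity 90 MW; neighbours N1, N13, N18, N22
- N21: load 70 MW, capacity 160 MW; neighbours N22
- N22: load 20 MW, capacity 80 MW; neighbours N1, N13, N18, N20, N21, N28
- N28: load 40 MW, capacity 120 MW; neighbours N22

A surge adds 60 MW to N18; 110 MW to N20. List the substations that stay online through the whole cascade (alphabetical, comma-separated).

N21, N28

Round 1 — N18 at 150 > 120; N20 at 120 > 90. N18, N20 trip offline.
  N18 sheds 150 MW to N22: 150 each.
    N22: 20+150 = 170 > 80
  N20 sheds 120 MW to N1, N13, N22: 40 each.
    N1: 10+40 = 50 ≤ 60
    N13: 10+40 = 50 ≤ 60
    N22: 170+40 = 210 > 80
Round 2 — N22 trips offline.
  N22 sheds 210 MW to N1, N13, N21, N28: 52 each (2 lost).
    N1: 50+52 = 102 > 60
    N13: 50+52 = 102 > 60
    N21: 70+52 = 122 ≤ 160
    N28: 40+52 = 92 ≤ 120
Round 3 — N1, N13 trip offline.
  N1 sheds 102 MW: no online neighbours, lost.
  N13 sheds 102 MW to N15: 102 each.
    N15: 60+102 = 162 > 90
Round 4 — N15 trips offline.
  N15 sheds 162 MW: no online neighbours, lost.
No further trips.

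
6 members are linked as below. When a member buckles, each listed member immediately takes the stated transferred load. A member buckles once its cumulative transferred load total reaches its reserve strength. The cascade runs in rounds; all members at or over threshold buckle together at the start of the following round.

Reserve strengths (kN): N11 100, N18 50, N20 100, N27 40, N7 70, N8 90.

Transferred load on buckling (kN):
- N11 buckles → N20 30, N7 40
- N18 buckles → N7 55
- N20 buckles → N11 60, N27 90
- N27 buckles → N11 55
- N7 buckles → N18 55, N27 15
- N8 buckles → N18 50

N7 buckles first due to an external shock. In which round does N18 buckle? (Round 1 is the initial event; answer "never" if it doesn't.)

Round 1 — N7 buckles (initial).
  N18: +55 → 55 ≥ 50
  N27: +15 → 15 < 40
Round 2 — N18 buckles.
No further bucklings.

2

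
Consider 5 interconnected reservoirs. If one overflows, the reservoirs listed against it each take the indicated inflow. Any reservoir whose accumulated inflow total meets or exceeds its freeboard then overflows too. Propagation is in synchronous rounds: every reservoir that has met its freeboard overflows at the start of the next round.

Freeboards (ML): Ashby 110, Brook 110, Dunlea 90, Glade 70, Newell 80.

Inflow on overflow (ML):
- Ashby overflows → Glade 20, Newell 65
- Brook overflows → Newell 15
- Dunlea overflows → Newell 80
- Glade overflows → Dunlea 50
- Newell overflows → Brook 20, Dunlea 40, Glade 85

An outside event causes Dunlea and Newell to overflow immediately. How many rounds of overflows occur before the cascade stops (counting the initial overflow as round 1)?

2

Round 1 — Dunlea, Newell overflow (initial).
  Brook: +20 → 20 < 110
  Glade: +85 → 85 ≥ 70
Round 2 — Glade overflows.
No further overflows.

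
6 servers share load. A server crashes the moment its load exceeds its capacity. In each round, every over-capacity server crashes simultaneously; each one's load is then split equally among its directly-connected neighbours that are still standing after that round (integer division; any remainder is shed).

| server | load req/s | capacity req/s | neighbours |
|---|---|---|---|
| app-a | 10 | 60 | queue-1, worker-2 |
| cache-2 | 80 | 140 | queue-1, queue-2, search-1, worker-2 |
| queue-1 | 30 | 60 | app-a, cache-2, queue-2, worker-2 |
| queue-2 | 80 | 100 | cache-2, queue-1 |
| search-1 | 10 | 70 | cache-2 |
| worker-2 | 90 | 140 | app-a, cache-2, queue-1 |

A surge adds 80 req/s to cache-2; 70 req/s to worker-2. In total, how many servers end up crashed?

5

Round 1 — cache-2 at 160 > 140; worker-2 at 160 > 140. cache-2, worker-2 crash.
  cache-2 sheds 160 req/s to queue-1, queue-2, search-1: 53 each (1 lost).
    queue-1: 30+53 = 83 > 60
    queue-2: 80+53 = 133 > 100
    search-1: 10+53 = 63 ≤ 70
  worker-2 sheds 160 req/s to app-a, queue-1: 80 each.
    app-a: 10+80 = 90 > 60
    queue-1: 83+80 = 163 > 60
Round 2 — app-a, queue-1, queue-2 crash.
  app-a sheds 90 req/s: no online neighbours, lost.
  queue-1 sheds 163 req/s: no online neighbours, lost.
  queue-2 sheds 133 req/s: no online neighbours, lost.
No further crashes.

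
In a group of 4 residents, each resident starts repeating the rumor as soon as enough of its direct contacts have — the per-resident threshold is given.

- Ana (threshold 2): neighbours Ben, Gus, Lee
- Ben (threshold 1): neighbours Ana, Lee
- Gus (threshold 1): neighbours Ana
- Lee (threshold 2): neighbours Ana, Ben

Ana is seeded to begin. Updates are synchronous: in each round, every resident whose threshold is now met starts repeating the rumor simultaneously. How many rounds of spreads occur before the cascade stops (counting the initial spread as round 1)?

3

Round 1 — Ana starts repeating the rumor (initial).
Round 2 — checking thresholds:
  Ben: 1 of 2 neighbours ≥ 1, starts repeating the rumor.
  Gus: 1 of 1 neighbours ≥ 1, starts repeating the rumor.
  Lee: 1 of 2 neighbours < 2, holds.
Round 3 — checking thresholds:
  Lee: 2 of 2 neighbours ≥ 2, starts repeating the rumor.
Round 4 — no new spreads; cascade stops.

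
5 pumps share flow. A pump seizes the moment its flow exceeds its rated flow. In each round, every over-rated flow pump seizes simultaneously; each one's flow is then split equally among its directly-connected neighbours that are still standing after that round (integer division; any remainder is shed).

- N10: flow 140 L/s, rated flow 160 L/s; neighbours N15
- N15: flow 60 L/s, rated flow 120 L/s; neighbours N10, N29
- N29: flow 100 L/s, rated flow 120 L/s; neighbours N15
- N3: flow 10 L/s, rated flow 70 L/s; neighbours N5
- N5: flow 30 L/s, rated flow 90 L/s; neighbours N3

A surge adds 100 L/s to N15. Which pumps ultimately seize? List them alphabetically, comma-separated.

Round 1 — N15 at 160 > 120. N15 seizes.
  N15 sheds 160 L/s to N10, N29: 80 each.
    N10: 140+80 = 220 > 160
    N29: 100+80 = 180 > 120
Round 2 — N10, N29 seize.
  N10 sheds 220 L/s: no online neighbours, lost.
  N29 sheds 180 L/s: no online neighbours, lost.
No further seizures.

N10, N15, N29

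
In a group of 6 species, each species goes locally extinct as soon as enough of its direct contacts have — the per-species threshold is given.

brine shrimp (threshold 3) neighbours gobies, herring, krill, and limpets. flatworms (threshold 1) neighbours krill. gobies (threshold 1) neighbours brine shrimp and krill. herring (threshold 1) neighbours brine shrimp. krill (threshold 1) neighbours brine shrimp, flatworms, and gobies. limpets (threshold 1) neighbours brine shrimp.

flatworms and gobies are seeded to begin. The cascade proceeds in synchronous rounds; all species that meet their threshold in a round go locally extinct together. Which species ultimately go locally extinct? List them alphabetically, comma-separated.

Round 1 — flatworms, gobies go locally extinct (initial).
Round 2 — checking thresholds:
  brine shrimp: 1 of 4 neighbours < 3, holds.
  krill: 2 of 3 neighbours ≥ 1, goes locally extinct.
Round 3 — no new extinctions; cascade stops.

flatworms, gobies, krill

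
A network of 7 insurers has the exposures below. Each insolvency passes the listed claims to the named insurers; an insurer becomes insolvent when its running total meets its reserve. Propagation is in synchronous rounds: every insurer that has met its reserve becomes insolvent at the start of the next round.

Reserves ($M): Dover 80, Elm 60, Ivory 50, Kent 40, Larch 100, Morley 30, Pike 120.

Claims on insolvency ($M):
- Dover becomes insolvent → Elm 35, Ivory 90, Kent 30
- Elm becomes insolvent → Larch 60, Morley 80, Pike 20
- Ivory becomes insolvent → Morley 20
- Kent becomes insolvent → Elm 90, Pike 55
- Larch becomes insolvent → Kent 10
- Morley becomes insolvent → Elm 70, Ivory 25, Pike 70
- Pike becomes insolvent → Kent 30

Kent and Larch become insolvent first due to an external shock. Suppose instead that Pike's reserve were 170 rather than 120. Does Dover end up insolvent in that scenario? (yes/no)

With Pike's reserve at 170:
Round 1 — Kent, Larch become insolvent (initial).
  Elm: +90 → 90 ≥ 60
  Pike: +55 → 55 < 170
Round 2 — Elm becomes insolvent.
  Morley: +80 → 80 ≥ 30
  Pike: +20 → 75 < 170
Round 3 — Morley becomes insolvent.
  Ivory: +25 → 25 < 50
  Pike: +70 → 145 < 170
No further insolvencies.

no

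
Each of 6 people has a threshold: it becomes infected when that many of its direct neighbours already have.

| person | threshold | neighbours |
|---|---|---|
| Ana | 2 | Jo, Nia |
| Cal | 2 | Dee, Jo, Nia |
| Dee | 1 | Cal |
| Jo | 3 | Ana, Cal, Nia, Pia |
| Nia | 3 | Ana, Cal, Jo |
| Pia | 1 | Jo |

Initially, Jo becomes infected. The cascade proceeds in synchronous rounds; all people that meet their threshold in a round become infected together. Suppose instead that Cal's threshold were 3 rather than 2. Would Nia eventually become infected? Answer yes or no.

With Cal's threshold at 3:
Round 1 — Jo becomes infected (initial).
Round 2 — checking thresholds:
  Ana: 1 of 2 neighbours < 2, holds.
  Cal: 1 of 3 neighbours < 3, holds.
  Nia: 1 of 3 neighbours < 3, holds.
  Pia: 1 of 1 neighbours ≥ 1, becomes infected.
Round 3 — no new infections; cascade stops.

no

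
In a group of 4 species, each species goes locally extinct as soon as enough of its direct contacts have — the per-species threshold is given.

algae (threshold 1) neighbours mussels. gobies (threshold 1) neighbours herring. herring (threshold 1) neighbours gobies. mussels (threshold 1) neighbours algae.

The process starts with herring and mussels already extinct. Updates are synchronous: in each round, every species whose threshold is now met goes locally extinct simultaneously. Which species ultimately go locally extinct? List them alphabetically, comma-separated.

Round 1 — herring, mussels go locally extinct (initial).
Round 2 — checking thresholds:
  algae: 1 of 1 neighbours ≥ 1, goes locally extinct.
  gobies: 1 of 1 neighbours ≥ 1, goes locally extinct.
Round 3 — no new extinctions; cascade stops.

algae, gobies, herring, mussels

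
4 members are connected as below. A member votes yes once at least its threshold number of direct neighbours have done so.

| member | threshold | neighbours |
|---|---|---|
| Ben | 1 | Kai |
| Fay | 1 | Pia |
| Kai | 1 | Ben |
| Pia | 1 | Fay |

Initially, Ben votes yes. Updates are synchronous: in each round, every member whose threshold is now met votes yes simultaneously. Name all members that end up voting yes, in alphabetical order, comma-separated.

Ben, Kai

Round 1 — Ben votes yes (initial).
Round 2 — checking thresholds:
  Kai: 1 of 1 neighbours ≥ 1, votes yes.
Round 3 — no new yes votes; cascade stops.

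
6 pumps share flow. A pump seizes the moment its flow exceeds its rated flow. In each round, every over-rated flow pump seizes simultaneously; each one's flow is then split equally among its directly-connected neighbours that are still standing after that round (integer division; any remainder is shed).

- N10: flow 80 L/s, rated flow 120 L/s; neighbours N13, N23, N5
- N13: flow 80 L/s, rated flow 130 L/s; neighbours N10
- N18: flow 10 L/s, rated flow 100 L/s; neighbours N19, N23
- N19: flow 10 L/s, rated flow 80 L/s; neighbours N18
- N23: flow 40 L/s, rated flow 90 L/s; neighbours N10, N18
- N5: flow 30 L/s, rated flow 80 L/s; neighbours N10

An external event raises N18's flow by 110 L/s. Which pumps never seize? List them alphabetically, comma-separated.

Round 1 — N18 at 120 > 100. N18 seizes.
  N18 sheds 120 L/s to N19, N23: 60 each.
    N19: 10+60 = 70 ≤ 80
    N23: 40+60 = 100 > 90
Round 2 — N23 seizes.
  N23 sheds 100 L/s to N10: 100 each.
    N10: 80+100 = 180 > 120
Round 3 — N10 seizes.
  N10 sheds 180 L/s to N13, N5: 90 each.
    N13: 80+90 = 170 > 130
    N5: 30+90 = 120 > 80
Round 4 — N13, N5 seize.
  N13 sheds 170 L/s: no online neighbours, lost.
  N5 sheds 120 L/s: no online neighbours, lost.
No further seizures.

N19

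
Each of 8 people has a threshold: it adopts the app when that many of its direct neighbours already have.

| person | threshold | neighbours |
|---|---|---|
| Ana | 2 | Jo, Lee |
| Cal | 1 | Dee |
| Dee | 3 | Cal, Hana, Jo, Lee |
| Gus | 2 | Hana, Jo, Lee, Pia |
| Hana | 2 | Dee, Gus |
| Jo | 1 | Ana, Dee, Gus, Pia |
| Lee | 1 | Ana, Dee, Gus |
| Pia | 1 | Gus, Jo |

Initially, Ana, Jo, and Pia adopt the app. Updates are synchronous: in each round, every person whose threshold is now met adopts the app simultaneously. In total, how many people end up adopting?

5

Round 1 — Ana, Jo, Pia adopt the app (initial).
Round 2 — checking thresholds:
  Dee: 1 of 4 neighbours < 3, not yet.
  Gus: 2 of 4 neighbours ≥ 2, adopts the app.
  Lee: 1 of 3 neighbours ≥ 1, adopts the app.
Round 3 — no new adoptions; cascade stops.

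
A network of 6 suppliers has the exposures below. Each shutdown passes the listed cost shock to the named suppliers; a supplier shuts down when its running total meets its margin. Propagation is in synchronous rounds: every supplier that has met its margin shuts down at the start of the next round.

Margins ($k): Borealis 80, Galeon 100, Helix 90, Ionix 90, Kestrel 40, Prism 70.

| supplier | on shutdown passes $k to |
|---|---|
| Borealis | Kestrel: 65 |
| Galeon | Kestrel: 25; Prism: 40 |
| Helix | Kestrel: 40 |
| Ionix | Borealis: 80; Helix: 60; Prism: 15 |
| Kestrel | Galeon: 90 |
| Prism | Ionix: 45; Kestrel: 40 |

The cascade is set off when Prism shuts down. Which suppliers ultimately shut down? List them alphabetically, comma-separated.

Round 1 — Prism shuts down (initial).
  Ionix: +45 → 45 < 90
  Kestrel: +40 → 40 ≥ 40
Round 2 — Kestrel shuts down.
  Galeon: +90 → 90 < 100
No further shutdowns.

Kestrel, Prism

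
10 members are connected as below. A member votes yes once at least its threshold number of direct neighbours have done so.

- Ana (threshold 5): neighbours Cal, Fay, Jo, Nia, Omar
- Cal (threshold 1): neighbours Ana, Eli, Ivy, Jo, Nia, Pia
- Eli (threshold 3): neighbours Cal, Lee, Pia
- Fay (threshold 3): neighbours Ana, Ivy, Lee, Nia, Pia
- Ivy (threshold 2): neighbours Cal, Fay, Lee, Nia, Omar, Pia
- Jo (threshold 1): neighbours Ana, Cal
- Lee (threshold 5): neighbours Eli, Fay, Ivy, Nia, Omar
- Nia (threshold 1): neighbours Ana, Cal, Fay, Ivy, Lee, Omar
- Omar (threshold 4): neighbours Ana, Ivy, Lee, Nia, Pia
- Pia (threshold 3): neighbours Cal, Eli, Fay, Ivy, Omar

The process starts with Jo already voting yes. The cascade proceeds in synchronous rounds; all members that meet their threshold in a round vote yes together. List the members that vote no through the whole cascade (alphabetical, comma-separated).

Ana, Eli, Fay, Lee, Omar, Pia

Round 1 — Jo votes yes (initial).
Round 2 — checking thresholds:
  Ana: 1 of 5 neighbours < 5, holds.
  Cal: 1 of 6 neighbours ≥ 1, votes yes.
Round 3 — checking thresholds:
  Ana: 2 of 5 neighbours < 5, holds.
  Eli: 1 of 3 neighbours < 3, holds.
  Ivy: 1 of 6 neighbours < 2, holds.
  Nia: 1 of 6 neighbours ≥ 1, votes yes.
  Pia: 1 of 5 neighbours < 3, holds.
Round 4 — checking thresholds:
  Ana: 3 of 5 neighbours < 5, holds.
  Eli: 1 of 3 neighbours < 3, holds.
  Fay: 1 of 5 neighbours < 3, holds.
  Ivy: 2 of 6 neighbours ≥ 2, votes yes.
  Lee: 1 of 5 neighbours < 5, holds.
  Omar: 1 of 5 neighbours < 4, holds.
  Pia: 1 of 5 neighbours < 3, holds.
Round 5 — no new yes votes; cascade stops.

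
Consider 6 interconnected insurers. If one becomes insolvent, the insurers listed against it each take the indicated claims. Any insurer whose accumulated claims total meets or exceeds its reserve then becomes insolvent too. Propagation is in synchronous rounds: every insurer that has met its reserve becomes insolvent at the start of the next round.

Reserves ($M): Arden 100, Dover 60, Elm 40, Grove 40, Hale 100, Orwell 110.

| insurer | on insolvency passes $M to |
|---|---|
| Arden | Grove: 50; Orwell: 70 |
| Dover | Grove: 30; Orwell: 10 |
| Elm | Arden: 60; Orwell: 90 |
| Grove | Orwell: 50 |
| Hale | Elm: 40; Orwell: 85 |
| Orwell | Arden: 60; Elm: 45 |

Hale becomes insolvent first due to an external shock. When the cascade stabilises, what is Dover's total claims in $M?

0

Round 1 — Hale becomes insolvent (initial).
  Elm: +40 → 40 ≥ 40
  Orwell: +85 → 85 < 110
Round 2 — Elm becomes insolvent.
  Arden: +60 → 60 < 100
  Orwell: +90 → 175 ≥ 110
Round 3 — Orwell becomes insolvent.
  Arden: +60 → 120 ≥ 100
Round 4 — Arden becomes insolvent.
  Grove: +50 → 50 ≥ 40
Round 5 — Grove becomes insolvent.
No further insolvencies.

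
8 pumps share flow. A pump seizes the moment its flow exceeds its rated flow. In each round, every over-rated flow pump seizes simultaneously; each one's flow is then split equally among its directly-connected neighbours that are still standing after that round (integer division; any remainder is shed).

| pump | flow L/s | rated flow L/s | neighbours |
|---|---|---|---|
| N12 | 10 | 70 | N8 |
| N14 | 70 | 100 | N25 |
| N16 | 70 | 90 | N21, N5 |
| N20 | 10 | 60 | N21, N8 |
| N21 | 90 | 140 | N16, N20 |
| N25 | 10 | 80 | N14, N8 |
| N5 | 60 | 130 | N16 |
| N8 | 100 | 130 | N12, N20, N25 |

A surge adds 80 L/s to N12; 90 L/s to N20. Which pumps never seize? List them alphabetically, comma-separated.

Round 1 — N12 at 90 > 70; N20 at 100 > 60. N12, N20 seize.
  N12 sheds 90 L/s to N8: 90 each.
    N8: 100+90 = 190 > 130
  N20 sheds 100 L/s to N21, N8: 50 each.
    N21: 90+50 = 140 ≤ 140
    N8: 190+50 = 240 > 130
Round 2 — N8 seizes.
  N8 sheds 240 L/s to N25: 240 each.
    N25: 10+240 = 250 > 80
Round 3 — N25 seizes.
  N25 sheds 250 L/s to N14: 250 each.
    N14: 70+250 = 320 > 100
Round 4 — N14 seizes.
  N14 sheds 320 L/s: no online neighbours, lost.
No further seizures.

N16, N21, N5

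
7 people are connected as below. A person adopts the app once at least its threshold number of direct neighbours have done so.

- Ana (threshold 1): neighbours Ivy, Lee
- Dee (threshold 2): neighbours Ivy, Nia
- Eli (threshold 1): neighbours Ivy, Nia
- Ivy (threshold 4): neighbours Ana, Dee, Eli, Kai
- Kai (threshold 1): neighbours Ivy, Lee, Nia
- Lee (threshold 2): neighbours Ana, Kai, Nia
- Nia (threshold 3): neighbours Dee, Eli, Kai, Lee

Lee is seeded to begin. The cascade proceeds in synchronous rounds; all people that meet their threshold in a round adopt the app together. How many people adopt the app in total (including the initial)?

Round 1 — Lee adopts the app (initial).
Round 2 — checking thresholds:
  Ana: 1 of 2 neighbours ≥ 1, adopts the app.
  Kai: 1 of 3 neighbours ≥ 1, adopts the app.
  Nia: 1 of 4 neighbours < 3, not yet.
Round 3 — no new adoptions; cascade stops.

3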